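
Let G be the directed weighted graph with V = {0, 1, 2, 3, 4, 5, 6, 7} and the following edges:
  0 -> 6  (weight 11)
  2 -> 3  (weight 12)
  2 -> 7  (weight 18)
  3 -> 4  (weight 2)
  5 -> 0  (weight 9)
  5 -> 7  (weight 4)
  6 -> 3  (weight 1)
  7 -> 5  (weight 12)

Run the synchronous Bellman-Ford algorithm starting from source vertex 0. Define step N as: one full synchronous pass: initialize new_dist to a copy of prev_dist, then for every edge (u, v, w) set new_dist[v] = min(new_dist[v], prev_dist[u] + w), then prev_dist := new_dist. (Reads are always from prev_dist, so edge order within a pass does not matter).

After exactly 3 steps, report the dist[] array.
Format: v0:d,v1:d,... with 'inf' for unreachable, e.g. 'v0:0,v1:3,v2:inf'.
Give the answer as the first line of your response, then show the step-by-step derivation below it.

v0:0,v1:inf,v2:inf,v3:12,v4:14,v5:inf,v6:11,v7:inf

step 1: dist = v0:0,v1:inf,v2:inf,v3:inf,v4:inf,v5:inf,v6:11,v7:inf
step 2: dist = v0:0,v1:inf,v2:inf,v3:12,v4:inf,v5:inf,v6:11,v7:inf
step 3: dist = v0:0,v1:inf,v2:inf,v3:12,v4:14,v5:inf,v6:11,v7:inf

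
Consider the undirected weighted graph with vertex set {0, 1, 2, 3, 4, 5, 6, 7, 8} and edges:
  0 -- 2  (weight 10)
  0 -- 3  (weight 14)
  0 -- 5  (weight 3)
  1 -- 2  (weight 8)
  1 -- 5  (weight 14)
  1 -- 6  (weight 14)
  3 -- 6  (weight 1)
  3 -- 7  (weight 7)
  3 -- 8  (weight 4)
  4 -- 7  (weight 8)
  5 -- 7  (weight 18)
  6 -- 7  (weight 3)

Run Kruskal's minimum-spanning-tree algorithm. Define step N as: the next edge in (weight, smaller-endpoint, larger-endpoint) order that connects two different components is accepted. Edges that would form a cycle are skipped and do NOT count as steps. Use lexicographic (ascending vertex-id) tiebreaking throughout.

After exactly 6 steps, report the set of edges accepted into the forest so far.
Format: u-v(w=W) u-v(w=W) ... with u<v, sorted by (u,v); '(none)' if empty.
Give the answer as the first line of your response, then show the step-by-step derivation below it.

0-5(w=3) 1-2(w=8) 3-6(w=1) 3-8(w=4) 4-7(w=8) 6-7(w=3)

step 1: add edge 3-6 (w=1); MST = {3-6(w=1)}
step 2: add edge 0-5 (w=3); MST = {0-5(w=3) 3-6(w=1)}
step 3: add edge 6-7 (w=3); MST = {0-5(w=3) 3-6(w=1) 6-7(w=3)}
step 4: add edge 3-8 (w=4); MST = {0-5(w=3) 3-6(w=1) 3-8(w=4) 6-7(w=3)}
step 5: add edge 1-2 (w=8); MST = {0-5(w=3) 1-2(w=8) 3-6(w=1) 3-8(w=4) 6-7(w=3)}
step 6: add edge 4-7 (w=8); MST = {0-5(w=3) 1-2(w=8) 3-6(w=1) 3-8(w=4) 4-7(w=8) 6-7(w=3)}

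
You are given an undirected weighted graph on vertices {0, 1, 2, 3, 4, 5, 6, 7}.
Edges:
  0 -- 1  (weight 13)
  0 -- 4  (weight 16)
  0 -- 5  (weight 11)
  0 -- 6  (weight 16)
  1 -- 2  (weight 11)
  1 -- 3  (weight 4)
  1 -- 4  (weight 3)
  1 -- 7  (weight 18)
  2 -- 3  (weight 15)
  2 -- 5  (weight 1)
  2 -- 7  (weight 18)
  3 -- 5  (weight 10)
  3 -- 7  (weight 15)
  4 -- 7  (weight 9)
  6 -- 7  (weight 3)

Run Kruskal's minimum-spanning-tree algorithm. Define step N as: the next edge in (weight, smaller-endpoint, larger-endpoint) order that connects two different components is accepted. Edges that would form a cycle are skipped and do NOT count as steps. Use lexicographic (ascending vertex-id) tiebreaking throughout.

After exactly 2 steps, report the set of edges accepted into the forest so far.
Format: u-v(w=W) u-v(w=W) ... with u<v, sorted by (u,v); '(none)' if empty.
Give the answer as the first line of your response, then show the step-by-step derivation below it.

1-4(w=3) 2-5(w=1)

step 1: add edge 2-5 (w=1); MST = {2-5(w=1)}
step 2: add edge 1-4 (w=3); MST = {1-4(w=3) 2-5(w=1)}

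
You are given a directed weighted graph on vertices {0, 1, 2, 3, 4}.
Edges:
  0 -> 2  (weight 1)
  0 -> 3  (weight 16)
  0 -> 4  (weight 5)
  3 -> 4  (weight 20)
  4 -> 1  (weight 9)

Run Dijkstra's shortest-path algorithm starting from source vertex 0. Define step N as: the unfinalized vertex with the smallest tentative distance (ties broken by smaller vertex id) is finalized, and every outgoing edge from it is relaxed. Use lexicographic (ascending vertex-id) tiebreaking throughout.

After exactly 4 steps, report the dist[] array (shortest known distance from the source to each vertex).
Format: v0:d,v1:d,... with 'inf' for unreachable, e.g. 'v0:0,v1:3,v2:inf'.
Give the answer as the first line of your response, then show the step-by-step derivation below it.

v0:0,v1:14,v2:1,v3:16,v4:5

step 1: dist = v0:0,v1:inf,v2:1,v3:16,v4:5
step 2: dist = v0:0,v1:inf,v2:1,v3:16,v4:5
step 3: dist = v0:0,v1:14,v2:1,v3:16,v4:5
step 4: dist = v0:0,v1:14,v2:1,v3:16,v4:5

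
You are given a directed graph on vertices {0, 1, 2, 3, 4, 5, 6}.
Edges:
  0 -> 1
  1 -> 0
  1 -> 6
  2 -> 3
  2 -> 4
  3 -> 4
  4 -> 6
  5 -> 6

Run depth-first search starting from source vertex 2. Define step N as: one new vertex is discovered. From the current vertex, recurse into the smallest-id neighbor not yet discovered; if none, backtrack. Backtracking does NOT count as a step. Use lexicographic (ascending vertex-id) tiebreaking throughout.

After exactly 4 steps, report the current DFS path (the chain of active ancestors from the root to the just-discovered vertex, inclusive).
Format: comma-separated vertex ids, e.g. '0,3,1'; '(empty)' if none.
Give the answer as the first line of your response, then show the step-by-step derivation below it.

2,3,4,6

step 1: discover 2; path=2; order=2
step 2: discover 3; path=2>3; order=2,3
step 3: discover 4; path=2>3>4; order=2,3,4
step 4: discover 6; path=2>3>4>6; order=2,3,4,6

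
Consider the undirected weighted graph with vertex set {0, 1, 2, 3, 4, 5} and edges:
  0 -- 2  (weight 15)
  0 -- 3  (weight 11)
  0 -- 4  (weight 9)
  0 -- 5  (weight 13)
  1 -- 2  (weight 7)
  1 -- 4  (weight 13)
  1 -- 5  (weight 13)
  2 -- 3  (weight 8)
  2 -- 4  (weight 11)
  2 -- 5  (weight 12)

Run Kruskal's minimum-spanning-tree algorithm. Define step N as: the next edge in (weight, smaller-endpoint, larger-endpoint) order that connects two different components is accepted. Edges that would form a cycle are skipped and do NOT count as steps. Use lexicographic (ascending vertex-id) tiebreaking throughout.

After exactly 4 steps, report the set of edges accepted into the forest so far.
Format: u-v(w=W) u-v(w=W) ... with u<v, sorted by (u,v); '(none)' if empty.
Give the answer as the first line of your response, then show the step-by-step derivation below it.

0-3(w=11) 0-4(w=9) 1-2(w=7) 2-3(w=8)

step 1: add edge 1-2 (w=7); MST = {1-2(w=7)}
step 2: add edge 2-3 (w=8); MST = {1-2(w=7) 2-3(w=8)}
step 3: add edge 0-4 (w=9); MST = {0-4(w=9) 1-2(w=7) 2-3(w=8)}
step 4: add edge 0-3 (w=11); MST = {0-3(w=11) 0-4(w=9) 1-2(w=7) 2-3(w=8)}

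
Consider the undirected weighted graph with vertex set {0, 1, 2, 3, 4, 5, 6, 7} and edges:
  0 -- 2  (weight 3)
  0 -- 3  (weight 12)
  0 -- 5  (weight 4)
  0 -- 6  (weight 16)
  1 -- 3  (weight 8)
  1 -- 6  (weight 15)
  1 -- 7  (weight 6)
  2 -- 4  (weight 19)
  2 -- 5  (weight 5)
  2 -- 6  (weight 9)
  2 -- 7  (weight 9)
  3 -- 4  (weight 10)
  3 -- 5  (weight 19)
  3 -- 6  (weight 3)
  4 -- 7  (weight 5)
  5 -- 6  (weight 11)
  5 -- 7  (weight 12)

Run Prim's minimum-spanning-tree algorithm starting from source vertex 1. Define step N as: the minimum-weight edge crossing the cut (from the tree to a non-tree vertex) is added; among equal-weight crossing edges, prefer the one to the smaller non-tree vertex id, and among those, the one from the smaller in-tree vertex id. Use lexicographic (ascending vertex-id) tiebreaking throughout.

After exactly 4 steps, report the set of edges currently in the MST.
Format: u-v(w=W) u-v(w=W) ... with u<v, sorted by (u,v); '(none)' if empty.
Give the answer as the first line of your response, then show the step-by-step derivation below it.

1-3(w=8) 1-7(w=6) 3-6(w=3) 4-7(w=5)

step 1: add edge 1-7 (w=6); MST = {1-7(w=6)}
step 2: add edge 4-7 (w=5); MST = {1-7(w=6) 4-7(w=5)}
step 3: add edge 1-3 (w=8); MST = {1-3(w=8) 1-7(w=6) 4-7(w=5)}
step 4: add edge 3-6 (w=3); MST = {1-3(w=8) 1-7(w=6) 3-6(w=3) 4-7(w=5)}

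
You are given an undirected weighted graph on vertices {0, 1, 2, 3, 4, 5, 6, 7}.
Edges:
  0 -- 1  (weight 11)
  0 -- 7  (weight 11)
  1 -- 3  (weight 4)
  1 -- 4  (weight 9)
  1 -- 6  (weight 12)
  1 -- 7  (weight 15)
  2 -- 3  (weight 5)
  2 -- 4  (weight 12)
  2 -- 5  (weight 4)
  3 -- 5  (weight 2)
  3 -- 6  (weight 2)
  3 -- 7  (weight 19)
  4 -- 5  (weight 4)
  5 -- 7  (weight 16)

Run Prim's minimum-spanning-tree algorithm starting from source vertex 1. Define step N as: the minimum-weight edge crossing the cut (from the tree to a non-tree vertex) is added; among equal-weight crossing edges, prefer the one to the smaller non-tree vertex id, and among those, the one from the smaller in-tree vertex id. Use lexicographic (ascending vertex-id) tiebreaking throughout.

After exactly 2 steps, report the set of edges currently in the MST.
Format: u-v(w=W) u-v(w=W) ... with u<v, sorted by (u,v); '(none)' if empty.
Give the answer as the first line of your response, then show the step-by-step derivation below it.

1-3(w=4) 3-5(w=2)

step 1: add edge 1-3 (w=4); MST = {1-3(w=4)}
step 2: add edge 3-5 (w=2); MST = {1-3(w=4) 3-5(w=2)}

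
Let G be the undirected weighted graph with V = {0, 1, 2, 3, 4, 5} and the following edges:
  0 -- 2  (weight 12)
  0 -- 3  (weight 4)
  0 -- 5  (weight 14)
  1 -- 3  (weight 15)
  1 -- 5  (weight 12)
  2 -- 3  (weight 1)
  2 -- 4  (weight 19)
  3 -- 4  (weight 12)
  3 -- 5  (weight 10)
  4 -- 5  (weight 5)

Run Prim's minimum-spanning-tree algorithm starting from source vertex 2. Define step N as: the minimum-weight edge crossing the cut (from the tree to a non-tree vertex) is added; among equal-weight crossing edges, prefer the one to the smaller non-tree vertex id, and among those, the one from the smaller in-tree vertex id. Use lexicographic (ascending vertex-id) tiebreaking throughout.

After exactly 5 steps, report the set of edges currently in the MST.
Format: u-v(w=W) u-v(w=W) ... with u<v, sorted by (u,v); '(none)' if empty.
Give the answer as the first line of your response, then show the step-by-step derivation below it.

0-3(w=4) 1-5(w=12) 2-3(w=1) 3-5(w=10) 4-5(w=5)

step 1: add edge 2-3 (w=1); MST = {2-3(w=1)}
step 2: add edge 0-3 (w=4); MST = {0-3(w=4) 2-3(w=1)}
step 3: add edge 3-5 (w=10); MST = {0-3(w=4) 2-3(w=1) 3-5(w=10)}
step 4: add edge 4-5 (w=5); MST = {0-3(w=4) 2-3(w=1) 3-5(w=10) 4-5(w=5)}
step 5: add edge 1-5 (w=12); MST = {0-3(w=4) 1-5(w=12) 2-3(w=1) 3-5(w=10) 4-5(w=5)}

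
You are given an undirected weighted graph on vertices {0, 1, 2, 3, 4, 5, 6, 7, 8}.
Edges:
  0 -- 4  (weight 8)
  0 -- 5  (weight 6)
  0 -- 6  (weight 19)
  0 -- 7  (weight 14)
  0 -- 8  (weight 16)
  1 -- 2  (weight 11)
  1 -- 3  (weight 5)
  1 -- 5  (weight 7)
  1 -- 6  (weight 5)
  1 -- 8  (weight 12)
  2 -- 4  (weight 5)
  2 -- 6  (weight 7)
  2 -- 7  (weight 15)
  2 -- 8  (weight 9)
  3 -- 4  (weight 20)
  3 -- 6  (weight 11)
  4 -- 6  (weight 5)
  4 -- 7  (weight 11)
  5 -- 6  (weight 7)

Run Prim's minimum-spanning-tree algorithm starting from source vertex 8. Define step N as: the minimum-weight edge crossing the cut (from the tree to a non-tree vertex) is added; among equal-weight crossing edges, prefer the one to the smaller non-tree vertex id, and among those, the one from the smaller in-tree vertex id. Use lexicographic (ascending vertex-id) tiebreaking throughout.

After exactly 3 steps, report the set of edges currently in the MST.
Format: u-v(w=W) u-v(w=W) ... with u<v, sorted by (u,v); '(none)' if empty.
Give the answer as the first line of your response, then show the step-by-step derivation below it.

2-4(w=5) 2-8(w=9) 4-6(w=5)

step 1: add edge 2-8 (w=9); MST = {2-8(w=9)}
step 2: add edge 2-4 (w=5); MST = {2-4(w=5) 2-8(w=9)}
step 3: add edge 4-6 (w=5); MST = {2-4(w=5) 2-8(w=9) 4-6(w=5)}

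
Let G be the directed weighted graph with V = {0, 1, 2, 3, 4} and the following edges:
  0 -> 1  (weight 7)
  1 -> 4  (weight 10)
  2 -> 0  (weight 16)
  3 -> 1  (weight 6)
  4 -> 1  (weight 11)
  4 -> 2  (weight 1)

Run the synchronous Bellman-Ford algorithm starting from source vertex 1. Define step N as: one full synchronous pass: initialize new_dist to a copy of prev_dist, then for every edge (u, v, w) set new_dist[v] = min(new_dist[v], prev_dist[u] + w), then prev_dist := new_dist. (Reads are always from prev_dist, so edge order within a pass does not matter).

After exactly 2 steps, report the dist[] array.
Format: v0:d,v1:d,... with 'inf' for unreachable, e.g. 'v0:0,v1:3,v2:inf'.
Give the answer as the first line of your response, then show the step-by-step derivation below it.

v0:inf,v1:0,v2:11,v3:inf,v4:10

step 1: dist = v0:inf,v1:0,v2:inf,v3:inf,v4:10
step 2: dist = v0:inf,v1:0,v2:11,v3:inf,v4:10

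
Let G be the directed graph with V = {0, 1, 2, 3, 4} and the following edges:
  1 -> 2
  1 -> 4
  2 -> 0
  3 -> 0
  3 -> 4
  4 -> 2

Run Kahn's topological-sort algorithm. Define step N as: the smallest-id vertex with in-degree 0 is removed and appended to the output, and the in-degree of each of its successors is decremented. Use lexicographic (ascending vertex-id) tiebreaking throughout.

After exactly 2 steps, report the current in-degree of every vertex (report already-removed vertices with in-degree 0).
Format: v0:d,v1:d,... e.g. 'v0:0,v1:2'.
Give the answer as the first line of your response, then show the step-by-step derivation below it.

v0:1,v1:0,v2:1,v3:0,v4:0

step 1: output 1; order=[1]; indeg=(2,0,1,0,1)
step 2: output 3; order=[1,3]; indeg=(1,0,1,0,0)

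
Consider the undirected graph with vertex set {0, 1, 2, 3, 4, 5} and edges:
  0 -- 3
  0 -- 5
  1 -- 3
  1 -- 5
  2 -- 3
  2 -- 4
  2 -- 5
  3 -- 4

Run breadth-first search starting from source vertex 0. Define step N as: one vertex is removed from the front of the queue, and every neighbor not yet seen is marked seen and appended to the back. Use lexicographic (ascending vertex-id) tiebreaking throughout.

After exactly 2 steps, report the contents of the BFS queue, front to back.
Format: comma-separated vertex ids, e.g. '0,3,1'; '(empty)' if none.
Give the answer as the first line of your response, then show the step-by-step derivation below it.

5,1,2,4

step 1: dequeue 0; queue=[3,5]; order=0
step 2: dequeue 3; queue=[5,1,2,4]; order=0,3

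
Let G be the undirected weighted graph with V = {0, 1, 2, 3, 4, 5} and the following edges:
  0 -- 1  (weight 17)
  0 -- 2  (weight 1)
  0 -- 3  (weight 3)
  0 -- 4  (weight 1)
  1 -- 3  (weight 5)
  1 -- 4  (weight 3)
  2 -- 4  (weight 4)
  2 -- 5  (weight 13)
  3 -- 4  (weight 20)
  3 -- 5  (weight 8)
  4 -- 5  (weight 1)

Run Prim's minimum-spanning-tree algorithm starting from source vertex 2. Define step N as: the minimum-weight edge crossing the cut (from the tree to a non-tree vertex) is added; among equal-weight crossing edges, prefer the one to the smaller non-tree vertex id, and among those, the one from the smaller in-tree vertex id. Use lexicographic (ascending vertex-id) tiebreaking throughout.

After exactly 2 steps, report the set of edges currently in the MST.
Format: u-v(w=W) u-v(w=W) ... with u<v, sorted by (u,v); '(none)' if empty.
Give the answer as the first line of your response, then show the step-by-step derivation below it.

0-2(w=1) 0-4(w=1)

step 1: add edge 0-2 (w=1); MST = {0-2(w=1)}
step 2: add edge 0-4 (w=1); MST = {0-2(w=1) 0-4(w=1)}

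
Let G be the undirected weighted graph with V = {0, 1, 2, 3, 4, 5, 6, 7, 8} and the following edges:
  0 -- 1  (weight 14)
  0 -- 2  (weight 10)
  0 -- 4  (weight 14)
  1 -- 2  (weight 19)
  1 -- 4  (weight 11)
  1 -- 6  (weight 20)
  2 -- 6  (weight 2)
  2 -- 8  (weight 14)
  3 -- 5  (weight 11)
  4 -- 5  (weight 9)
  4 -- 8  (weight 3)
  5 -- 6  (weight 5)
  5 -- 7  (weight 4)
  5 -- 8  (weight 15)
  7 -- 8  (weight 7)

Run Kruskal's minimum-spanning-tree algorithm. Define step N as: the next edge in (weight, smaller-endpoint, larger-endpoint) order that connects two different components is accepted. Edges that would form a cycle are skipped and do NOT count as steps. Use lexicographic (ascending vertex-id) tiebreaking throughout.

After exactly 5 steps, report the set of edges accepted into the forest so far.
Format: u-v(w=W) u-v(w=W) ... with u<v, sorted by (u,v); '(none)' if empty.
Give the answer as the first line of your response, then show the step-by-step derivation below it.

2-6(w=2) 4-8(w=3) 5-6(w=5) 5-7(w=4) 7-8(w=7)

step 1: add edge 2-6 (w=2); MST = {2-6(w=2)}
step 2: add edge 4-8 (w=3); MST = {2-6(w=2) 4-8(w=3)}
step 3: add edge 5-7 (w=4); MST = {2-6(w=2) 4-8(w=3) 5-7(w=4)}
step 4: add edge 5-6 (w=5); MST = {2-6(w=2) 4-8(w=3) 5-6(w=5) 5-7(w=4)}
step 5: add edge 7-8 (w=7); MST = {2-6(w=2) 4-8(w=3) 5-6(w=5) 5-7(w=4) 7-8(w=7)}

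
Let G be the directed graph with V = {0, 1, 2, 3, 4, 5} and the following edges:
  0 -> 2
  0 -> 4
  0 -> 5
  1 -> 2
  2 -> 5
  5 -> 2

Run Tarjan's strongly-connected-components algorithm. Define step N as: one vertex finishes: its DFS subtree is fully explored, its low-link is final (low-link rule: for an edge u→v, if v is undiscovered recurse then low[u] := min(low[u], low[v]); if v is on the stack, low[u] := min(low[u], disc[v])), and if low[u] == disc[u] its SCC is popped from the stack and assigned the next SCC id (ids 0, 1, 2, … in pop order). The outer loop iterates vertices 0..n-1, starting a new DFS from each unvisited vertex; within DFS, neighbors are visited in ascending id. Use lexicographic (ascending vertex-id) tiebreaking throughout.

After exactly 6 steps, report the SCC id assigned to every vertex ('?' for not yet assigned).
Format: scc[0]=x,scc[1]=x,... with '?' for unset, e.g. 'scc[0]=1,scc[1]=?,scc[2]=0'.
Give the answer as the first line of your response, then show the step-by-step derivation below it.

scc[0]=2,scc[1]=3,scc[2]=0,scc[3]=4,scc[4]=1,scc[5]=0

step 1: low=(low[0]=0,low[1]=?,low[2]=1,low[3]=?,low[4]=?,low[5]=1); scc=(scc[0]=?,scc[1]=?,scc[2]=?,scc[3]=?,scc[4]=?,scc[5]=?)
step 2: low=(low[0]=0,low[1]=?,low[2]=1,low[3]=?,low[4]=?,low[5]=1); scc=(scc[0]=?,scc[1]=?,scc[2]=0,scc[3]=?,scc[4]=?,scc[5]=0)
step 3: low=(low[0]=0,low[1]=?,low[2]=1,low[3]=?,low[4]=3,low[5]=1); scc=(scc[0]=?,scc[1]=?,scc[2]=0,scc[3]=?,scc[4]=1,scc[5]=0)
step 4: low=(low[0]=0,low[1]=?,low[2]=1,low[3]=?,low[4]=3,low[5]=1); scc=(scc[0]=2,scc[1]=?,scc[2]=0,scc[3]=?,scc[4]=1,scc[5]=0)
step 5: low=(low[0]=0,low[1]=4,low[2]=1,low[3]=?,low[4]=3,low[5]=1); scc=(scc[0]=2,scc[1]=3,scc[2]=0,scc[3]=?,scc[4]=1,scc[5]=0)
step 6: low=(low[0]=0,low[1]=4,low[2]=1,low[3]=5,low[4]=3,low[5]=1); scc=(scc[0]=2,scc[1]=3,scc[2]=0,scc[3]=4,scc[4]=1,scc[5]=0)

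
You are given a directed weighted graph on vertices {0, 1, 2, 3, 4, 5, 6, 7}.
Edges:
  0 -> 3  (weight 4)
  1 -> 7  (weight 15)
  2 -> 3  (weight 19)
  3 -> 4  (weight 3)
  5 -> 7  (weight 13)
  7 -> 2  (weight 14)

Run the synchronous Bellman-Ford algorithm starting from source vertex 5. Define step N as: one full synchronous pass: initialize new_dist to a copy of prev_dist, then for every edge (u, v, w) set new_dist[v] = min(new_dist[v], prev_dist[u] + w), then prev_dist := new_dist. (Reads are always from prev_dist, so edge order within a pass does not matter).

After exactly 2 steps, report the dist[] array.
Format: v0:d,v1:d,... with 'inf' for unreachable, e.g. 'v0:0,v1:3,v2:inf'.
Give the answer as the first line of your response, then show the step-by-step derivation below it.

v0:inf,v1:inf,v2:27,v3:inf,v4:inf,v5:0,v6:inf,v7:13

step 1: dist = v0:inf,v1:inf,v2:inf,v3:inf,v4:inf,v5:0,v6:inf,v7:13
step 2: dist = v0:inf,v1:inf,v2:27,v3:inf,v4:inf,v5:0,v6:inf,v7:13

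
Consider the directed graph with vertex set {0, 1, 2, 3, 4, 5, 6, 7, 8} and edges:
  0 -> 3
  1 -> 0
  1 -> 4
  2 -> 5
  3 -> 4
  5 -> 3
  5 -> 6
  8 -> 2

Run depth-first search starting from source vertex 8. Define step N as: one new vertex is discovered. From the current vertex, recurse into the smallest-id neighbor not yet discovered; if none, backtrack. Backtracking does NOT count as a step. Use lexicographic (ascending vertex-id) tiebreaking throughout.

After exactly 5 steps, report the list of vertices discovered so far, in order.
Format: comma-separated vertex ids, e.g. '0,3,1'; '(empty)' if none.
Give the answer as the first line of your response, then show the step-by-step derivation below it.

8,2,5,3,4

step 1: discover 8; path=8; order=8
step 2: discover 2; path=8>2; order=8,2
step 3: discover 5; path=8>2>5; order=8,2,5
step 4: discover 3; path=8>2>5>3; order=8,2,5,3
step 5: discover 4; path=8>2>5>3>4; order=8,2,5,3,4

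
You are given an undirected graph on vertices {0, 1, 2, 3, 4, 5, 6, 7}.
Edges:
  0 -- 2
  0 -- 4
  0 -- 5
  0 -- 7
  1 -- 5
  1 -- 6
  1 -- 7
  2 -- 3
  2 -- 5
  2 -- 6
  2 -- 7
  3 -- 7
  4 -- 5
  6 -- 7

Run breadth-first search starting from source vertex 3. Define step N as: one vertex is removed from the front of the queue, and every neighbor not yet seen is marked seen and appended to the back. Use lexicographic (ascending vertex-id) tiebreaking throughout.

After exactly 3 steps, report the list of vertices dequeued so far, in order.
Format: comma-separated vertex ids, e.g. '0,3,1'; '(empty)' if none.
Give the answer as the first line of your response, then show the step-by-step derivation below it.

3,2,7

step 1: dequeue 3; queue=[2,7]; order=3
step 2: dequeue 2; queue=[7,0,5,6]; order=3,2
step 3: dequeue 7; queue=[0,5,6,1]; order=3,2,7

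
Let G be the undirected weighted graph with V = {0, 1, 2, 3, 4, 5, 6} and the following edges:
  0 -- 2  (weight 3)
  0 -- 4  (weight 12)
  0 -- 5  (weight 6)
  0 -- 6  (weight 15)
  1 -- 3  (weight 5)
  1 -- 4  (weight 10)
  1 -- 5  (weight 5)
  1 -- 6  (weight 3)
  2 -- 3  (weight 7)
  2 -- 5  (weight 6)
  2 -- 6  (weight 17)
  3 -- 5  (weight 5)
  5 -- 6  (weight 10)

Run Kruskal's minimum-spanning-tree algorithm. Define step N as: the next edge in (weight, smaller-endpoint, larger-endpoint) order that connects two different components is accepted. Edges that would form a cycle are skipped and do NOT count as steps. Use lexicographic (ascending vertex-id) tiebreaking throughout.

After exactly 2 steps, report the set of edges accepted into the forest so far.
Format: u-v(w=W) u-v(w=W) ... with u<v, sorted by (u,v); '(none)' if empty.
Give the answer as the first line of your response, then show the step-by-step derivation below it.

0-2(w=3) 1-6(w=3)

step 1: add edge 0-2 (w=3); MST = {0-2(w=3)}
step 2: add edge 1-6 (w=3); MST = {0-2(w=3) 1-6(w=3)}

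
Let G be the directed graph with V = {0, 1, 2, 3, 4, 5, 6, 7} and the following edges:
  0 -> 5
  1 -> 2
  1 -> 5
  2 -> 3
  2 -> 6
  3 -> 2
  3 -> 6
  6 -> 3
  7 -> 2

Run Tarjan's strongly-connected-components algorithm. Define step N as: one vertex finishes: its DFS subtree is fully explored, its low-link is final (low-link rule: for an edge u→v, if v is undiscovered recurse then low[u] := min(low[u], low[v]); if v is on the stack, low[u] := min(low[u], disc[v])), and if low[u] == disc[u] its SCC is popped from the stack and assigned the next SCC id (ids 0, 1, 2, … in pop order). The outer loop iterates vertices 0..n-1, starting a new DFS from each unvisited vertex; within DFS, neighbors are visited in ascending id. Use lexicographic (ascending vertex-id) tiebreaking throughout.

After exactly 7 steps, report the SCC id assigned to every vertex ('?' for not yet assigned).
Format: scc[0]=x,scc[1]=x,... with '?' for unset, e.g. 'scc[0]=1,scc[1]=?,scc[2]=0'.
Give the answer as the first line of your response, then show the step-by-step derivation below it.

scc[0]=1,scc[1]=3,scc[2]=2,scc[3]=2,scc[4]=4,scc[5]=0,scc[6]=2,scc[7]=?

step 1: low=(low[0]=0,low[1]=?,low[2]=?,low[3]=?,low[4]=?,low[5]=1,low[6]=?,low[7]=?); scc=(scc[0]=?,scc[1]=?,scc[2]=?,scc[3]=?,scc[4]=?,scc[5]=0,scc[6]=?,scc[7]=?)
step 2: low=(low[0]=0,low[1]=?,low[2]=?,low[3]=?,low[4]=?,low[5]=1,low[6]=?,low[7]=?); scc=(scc[0]=1,scc[1]=?,scc[2]=?,scc[3]=?,scc[4]=?,scc[5]=0,scc[6]=?,scc[7]=?)
step 3: low=(low[0]=0,low[1]=2,low[2]=3,low[3]=3,low[4]=?,low[5]=1,low[6]=4,low[7]=?); scc=(scc[0]=1,scc[1]=?,scc[2]=?,scc[3]=?,scc[4]=?,scc[5]=0,scc[6]=?,scc[7]=?)
step 4: low=(low[0]=0,low[1]=2,low[2]=3,low[3]=3,low[4]=?,low[5]=1,low[6]=4,low[7]=?); scc=(scc[0]=1,scc[1]=?,scc[2]=?,scc[3]=?,scc[4]=?,scc[5]=0,scc[6]=?,scc[7]=?)
step 5: low=(low[0]=0,low[1]=2,low[2]=3,low[3]=3,low[4]=?,low[5]=1,low[6]=4,low[7]=?); scc=(scc[0]=1,scc[1]=?,scc[2]=2,scc[3]=2,scc[4]=?,scc[5]=0,scc[6]=2,scc[7]=?)
step 6: low=(low[0]=0,low[1]=2,low[2]=3,low[3]=3,low[4]=?,low[5]=1,low[6]=4,low[7]=?); scc=(scc[0]=1,scc[1]=3,scc[2]=2,scc[3]=2,scc[4]=?,scc[5]=0,scc[6]=2,scc[7]=?)
step 7: low=(low[0]=0,low[1]=2,low[2]=3,low[3]=3,low[4]=6,low[5]=1,low[6]=4,low[7]=?); scc=(scc[0]=1,scc[1]=3,scc[2]=2,scc[3]=2,scc[4]=4,scc[5]=0,scc[6]=2,scc[7]=?)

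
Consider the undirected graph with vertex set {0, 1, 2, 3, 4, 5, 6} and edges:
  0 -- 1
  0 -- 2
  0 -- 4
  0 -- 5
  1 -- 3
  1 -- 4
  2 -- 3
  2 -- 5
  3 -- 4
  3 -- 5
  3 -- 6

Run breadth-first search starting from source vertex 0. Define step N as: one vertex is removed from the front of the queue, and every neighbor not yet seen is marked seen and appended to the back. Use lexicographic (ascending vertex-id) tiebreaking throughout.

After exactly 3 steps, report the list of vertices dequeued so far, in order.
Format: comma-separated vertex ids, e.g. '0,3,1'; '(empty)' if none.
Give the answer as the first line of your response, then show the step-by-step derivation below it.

0,1,2

step 1: dequeue 0; queue=[1,2,4,5]; order=0
step 2: dequeue 1; queue=[2,4,5,3]; order=0,1
step 3: dequeue 2; queue=[4,5,3]; order=0,1,2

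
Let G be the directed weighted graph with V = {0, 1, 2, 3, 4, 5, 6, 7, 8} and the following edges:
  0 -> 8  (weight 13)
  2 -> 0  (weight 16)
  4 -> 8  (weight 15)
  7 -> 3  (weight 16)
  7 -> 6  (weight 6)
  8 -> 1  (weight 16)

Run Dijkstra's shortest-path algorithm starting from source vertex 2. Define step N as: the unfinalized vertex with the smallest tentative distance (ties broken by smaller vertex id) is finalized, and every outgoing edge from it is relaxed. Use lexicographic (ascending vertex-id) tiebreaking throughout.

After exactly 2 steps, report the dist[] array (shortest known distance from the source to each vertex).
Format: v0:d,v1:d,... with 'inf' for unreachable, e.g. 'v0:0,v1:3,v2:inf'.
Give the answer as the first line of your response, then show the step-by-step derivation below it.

v0:16,v1:inf,v2:0,v3:inf,v4:inf,v5:inf,v6:inf,v7:inf,v8:29

step 1: dist = v0:16,v1:inf,v2:0,v3:inf,v4:inf,v5:inf,v6:inf,v7:inf,v8:inf
step 2: dist = v0:16,v1:inf,v2:0,v3:inf,v4:inf,v5:inf,v6:inf,v7:inf,v8:29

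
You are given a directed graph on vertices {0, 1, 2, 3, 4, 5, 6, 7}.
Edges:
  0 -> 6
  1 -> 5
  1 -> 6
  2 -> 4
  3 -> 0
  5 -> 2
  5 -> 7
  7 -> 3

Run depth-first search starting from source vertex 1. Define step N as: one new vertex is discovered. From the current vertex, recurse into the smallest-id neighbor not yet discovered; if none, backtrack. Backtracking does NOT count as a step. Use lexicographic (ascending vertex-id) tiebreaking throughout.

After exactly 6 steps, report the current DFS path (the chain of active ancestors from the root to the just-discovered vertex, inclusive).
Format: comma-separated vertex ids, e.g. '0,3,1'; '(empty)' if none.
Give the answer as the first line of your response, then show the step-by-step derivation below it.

1,5,7,3

step 1: discover 1; path=1; order=1
step 2: discover 5; path=1>5; order=1,5
step 3: discover 2; path=1>5>2; order=1,5,2
step 4: discover 4; path=1>5>2>4; order=1,5,2,4
step 5: discover 7; path=1>5>7; order=1,5,2,4,7
step 6: discover 3; path=1>5>7>3; order=1,5,2,4,7,3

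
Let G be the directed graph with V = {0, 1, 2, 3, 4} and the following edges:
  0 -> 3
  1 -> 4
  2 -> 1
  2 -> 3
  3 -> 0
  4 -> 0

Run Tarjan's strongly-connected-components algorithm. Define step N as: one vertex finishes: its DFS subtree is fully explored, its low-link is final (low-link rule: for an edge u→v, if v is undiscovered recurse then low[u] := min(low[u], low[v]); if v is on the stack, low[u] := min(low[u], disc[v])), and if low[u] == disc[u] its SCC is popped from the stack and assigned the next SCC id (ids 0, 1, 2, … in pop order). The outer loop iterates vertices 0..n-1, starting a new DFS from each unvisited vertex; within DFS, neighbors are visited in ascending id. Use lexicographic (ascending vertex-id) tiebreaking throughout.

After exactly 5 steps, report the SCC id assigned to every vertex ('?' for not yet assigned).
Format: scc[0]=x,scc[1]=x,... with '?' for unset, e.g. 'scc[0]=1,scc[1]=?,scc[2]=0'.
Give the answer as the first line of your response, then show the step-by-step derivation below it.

scc[0]=0,scc[1]=2,scc[2]=3,scc[3]=0,scc[4]=1

step 1: low=(low[0]=0,low[1]=?,low[2]=?,low[3]=0,low[4]=?); scc=(scc[0]=?,scc[1]=?,scc[2]=?,scc[3]=?,scc[4]=?)
step 2: low=(low[0]=0,low[1]=?,low[2]=?,low[3]=0,low[4]=?); scc=(scc[0]=0,scc[1]=?,scc[2]=?,scc[3]=0,scc[4]=?)
step 3: low=(low[0]=0,low[1]=2,low[2]=?,low[3]=0,low[4]=3); scc=(scc[0]=0,scc[1]=?,scc[2]=?,scc[3]=0,scc[4]=1)
step 4: low=(low[0]=0,low[1]=2,low[2]=?,low[3]=0,low[4]=3); scc=(scc[0]=0,scc[1]=2,scc[2]=?,scc[3]=0,scc[4]=1)
step 5: low=(low[0]=0,low[1]=2,low[2]=4,low[3]=0,low[4]=3); scc=(scc[0]=0,scc[1]=2,scc[2]=3,scc[3]=0,scc[4]=1)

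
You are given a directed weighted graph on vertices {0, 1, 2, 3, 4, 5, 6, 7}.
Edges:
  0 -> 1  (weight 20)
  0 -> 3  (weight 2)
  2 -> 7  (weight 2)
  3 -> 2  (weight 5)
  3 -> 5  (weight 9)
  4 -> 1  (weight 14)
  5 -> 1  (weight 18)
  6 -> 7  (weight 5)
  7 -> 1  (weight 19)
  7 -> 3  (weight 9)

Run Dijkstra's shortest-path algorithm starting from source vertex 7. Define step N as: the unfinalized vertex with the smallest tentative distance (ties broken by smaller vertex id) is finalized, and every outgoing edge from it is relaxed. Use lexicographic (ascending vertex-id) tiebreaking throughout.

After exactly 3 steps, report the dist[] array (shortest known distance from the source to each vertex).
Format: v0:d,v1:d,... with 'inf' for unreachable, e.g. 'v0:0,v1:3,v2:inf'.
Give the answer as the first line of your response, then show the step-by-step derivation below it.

v0:inf,v1:19,v2:14,v3:9,v4:inf,v5:18,v6:inf,v7:0

step 1: dist = v0:inf,v1:19,v2:inf,v3:9,v4:inf,v5:inf,v6:inf,v7:0
step 2: dist = v0:inf,v1:19,v2:14,v3:9,v4:inf,v5:18,v6:inf,v7:0
step 3: dist = v0:inf,v1:19,v2:14,v3:9,v4:inf,v5:18,v6:inf,v7:0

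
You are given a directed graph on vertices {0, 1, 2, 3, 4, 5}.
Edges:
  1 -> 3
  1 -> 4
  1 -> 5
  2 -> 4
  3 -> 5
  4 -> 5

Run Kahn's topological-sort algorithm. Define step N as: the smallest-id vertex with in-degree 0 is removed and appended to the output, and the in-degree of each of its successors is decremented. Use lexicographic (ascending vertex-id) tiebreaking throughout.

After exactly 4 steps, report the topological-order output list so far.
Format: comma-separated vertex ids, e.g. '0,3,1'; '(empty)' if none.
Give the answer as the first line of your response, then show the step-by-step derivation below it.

0,1,2,3

step 1: output 0; order=[0]; indeg=(0,0,0,1,2,3)
step 2: output 1; order=[0,1]; indeg=(0,0,0,0,1,2)
step 3: output 2; order=[0,1,2]; indeg=(0,0,0,0,0,2)
step 4: output 3; order=[0,1,2,3]; indeg=(0,0,0,0,0,1)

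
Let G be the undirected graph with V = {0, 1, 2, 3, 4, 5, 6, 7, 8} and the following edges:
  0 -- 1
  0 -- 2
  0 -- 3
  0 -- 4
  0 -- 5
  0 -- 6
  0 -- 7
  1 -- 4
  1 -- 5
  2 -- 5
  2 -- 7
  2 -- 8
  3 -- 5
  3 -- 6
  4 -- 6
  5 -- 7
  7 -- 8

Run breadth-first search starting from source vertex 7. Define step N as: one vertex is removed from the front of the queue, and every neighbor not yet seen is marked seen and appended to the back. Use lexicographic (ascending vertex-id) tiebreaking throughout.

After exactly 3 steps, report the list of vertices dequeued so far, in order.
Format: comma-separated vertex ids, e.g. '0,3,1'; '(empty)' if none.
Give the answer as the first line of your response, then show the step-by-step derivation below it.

7,0,2

step 1: dequeue 7; queue=[0,2,5,8]; order=7
step 2: dequeue 0; queue=[2,5,8,1,3,4,6]; order=7,0
step 3: dequeue 2; queue=[5,8,1,3,4,6]; order=7,0,2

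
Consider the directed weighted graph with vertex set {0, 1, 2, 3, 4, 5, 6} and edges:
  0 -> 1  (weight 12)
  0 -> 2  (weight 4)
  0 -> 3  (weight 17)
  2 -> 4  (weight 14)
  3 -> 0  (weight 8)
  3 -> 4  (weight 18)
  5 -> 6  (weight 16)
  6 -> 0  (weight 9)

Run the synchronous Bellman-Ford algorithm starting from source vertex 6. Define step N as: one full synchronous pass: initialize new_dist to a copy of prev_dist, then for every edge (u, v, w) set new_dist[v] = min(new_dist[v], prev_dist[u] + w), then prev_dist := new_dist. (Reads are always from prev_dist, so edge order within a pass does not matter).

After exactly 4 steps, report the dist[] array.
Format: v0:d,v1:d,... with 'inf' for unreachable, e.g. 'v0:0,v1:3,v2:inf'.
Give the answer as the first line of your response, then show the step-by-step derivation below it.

v0:9,v1:21,v2:13,v3:26,v4:27,v5:inf,v6:0

step 1: dist = v0:9,v1:inf,v2:inf,v3:inf,v4:inf,v5:inf,v6:0
step 2: dist = v0:9,v1:21,v2:13,v3:26,v4:inf,v5:inf,v6:0
step 3: dist = v0:9,v1:21,v2:13,v3:26,v4:27,v5:inf,v6:0
step 4: dist = v0:9,v1:21,v2:13,v3:26,v4:27,v5:inf,v6:0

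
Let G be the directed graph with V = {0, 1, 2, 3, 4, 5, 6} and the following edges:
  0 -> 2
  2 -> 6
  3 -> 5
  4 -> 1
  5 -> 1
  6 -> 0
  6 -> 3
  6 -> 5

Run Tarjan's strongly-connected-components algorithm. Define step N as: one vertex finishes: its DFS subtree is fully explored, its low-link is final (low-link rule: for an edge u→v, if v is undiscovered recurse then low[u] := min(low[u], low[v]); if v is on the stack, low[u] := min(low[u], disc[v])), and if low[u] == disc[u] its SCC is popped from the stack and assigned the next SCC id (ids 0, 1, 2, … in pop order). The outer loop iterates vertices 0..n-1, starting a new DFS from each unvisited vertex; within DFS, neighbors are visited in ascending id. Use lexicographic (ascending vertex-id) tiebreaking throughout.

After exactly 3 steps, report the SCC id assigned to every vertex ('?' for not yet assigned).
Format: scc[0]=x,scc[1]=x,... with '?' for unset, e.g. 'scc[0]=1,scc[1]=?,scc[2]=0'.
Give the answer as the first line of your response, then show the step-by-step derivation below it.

scc[0]=?,scc[1]=0,scc[2]=?,scc[3]=2,scc[4]=?,scc[5]=1,scc[6]=?

step 1: low=(low[0]=0,low[1]=5,low[2]=1,low[3]=3,low[4]=?,low[5]=4,low[6]=0); scc=(scc[0]=?,scc[1]=0,scc[2]=?,scc[3]=?,scc[4]=?,scc[5]=?,scc[6]=?)
step 2: low=(low[0]=0,low[1]=5,low[2]=1,low[3]=3,low[4]=?,low[5]=4,low[6]=0); scc=(scc[0]=?,scc[1]=0,scc[2]=?,scc[3]=?,scc[4]=?,scc[5]=1,scc[6]=?)
step 3: low=(low[0]=0,low[1]=5,low[2]=1,low[3]=3,low[4]=?,low[5]=4,low[6]=0); scc=(scc[0]=?,scc[1]=0,scc[2]=?,scc[3]=2,scc[4]=?,scc[5]=1,scc[6]=?)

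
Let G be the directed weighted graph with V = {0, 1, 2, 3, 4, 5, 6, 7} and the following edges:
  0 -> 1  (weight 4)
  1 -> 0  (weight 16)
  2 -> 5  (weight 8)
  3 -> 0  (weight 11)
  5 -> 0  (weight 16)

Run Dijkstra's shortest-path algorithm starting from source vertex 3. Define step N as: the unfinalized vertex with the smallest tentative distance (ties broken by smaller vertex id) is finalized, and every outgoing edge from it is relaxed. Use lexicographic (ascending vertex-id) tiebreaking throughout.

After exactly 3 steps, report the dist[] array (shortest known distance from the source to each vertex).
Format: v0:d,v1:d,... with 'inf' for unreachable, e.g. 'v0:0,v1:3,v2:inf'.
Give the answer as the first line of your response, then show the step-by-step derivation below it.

v0:11,v1:15,v2:inf,v3:0,v4:inf,v5:inf,v6:inf,v7:inf

step 1: dist = v0:11,v1:inf,v2:inf,v3:0,v4:inf,v5:inf,v6:inf,v7:inf
step 2: dist = v0:11,v1:15,v2:inf,v3:0,v4:inf,v5:inf,v6:inf,v7:inf
step 3: dist = v0:11,v1:15,v2:inf,v3:0,v4:inf,v5:inf,v6:inf,v7:inf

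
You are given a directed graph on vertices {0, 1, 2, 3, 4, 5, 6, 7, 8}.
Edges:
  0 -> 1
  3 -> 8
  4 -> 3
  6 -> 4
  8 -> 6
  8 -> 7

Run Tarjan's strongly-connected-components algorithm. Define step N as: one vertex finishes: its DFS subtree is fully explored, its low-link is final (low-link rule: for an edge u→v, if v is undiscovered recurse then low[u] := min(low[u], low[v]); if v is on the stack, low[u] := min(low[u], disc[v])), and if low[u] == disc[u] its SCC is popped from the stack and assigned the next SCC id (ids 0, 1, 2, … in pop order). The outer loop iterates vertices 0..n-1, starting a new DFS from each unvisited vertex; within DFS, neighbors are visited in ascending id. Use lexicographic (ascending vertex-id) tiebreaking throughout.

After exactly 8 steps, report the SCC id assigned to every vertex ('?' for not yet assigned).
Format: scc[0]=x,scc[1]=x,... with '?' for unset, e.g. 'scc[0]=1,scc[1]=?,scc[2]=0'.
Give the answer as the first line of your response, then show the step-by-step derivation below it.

scc[0]=1,scc[1]=0,scc[2]=2,scc[3]=4,scc[4]=4,scc[5]=?,scc[6]=4,scc[7]=3,scc[8]=4

step 1: low=(low[0]=0,low[1]=1,low[2]=?,low[3]=?,low[4]=?,low[5]=?,low[6]=?,low[7]=?,low[8]=?); scc=(scc[0]=?,scc[1]=0,scc[2]=?,scc[3]=?,scc[4]=?,scc[5]=?,scc[6]=?,scc[7]=?,scc[8]=?)
step 2: low=(low[0]=0,low[1]=1,low[2]=?,low[3]=?,low[4]=?,low[5]=?,low[6]=?,low[7]=?,low[8]=?); scc=(scc[0]=1,scc[1]=0,scc[2]=?,scc[3]=?,scc[4]=?,scc[5]=?,scc[6]=?,scc[7]=?,scc[8]=?)
step 3: low=(low[0]=0,low[1]=1,low[2]=2,low[3]=?,low[4]=?,low[5]=?,low[6]=?,low[7]=?,low[8]=?); scc=(scc[0]=1,scc[1]=0,scc[2]=2,scc[3]=?,scc[4]=?,scc[5]=?,scc[6]=?,scc[7]=?,scc[8]=?)
step 4: low=(low[0]=0,low[1]=1,low[2]=2,low[3]=3,low[4]=3,low[5]=?,low[6]=5,low[7]=?,low[8]=4); scc=(scc[0]=1,scc[1]=0,scc[2]=2,scc[3]=?,scc[4]=?,scc[5]=?,scc[6]=?,scc[7]=?,scc[8]=?)
step 5: low=(low[0]=0,low[1]=1,low[2]=2,low[3]=3,low[4]=3,low[5]=?,low[6]=3,low[7]=?,low[8]=4); scc=(scc[0]=1,scc[1]=0,scc[2]=2,scc[3]=?,scc[4]=?,scc[5]=?,scc[6]=?,scc[7]=?,scc[8]=?)
step 6: low=(low[0]=0,low[1]=1,low[2]=2,low[3]=3,low[4]=3,low[5]=?,low[6]=3,low[7]=7,low[8]=3); scc=(scc[0]=1,scc[1]=0,scc[2]=2,scc[3]=?,scc[4]=?,scc[5]=?,scc[6]=?,scc[7]=3,scc[8]=?)
step 7: low=(low[0]=0,low[1]=1,low[2]=2,low[3]=3,low[4]=3,low[5]=?,low[6]=3,low[7]=7,low[8]=3); scc=(scc[0]=1,scc[1]=0,scc[2]=2,scc[3]=?,scc[4]=?,scc[5]=?,scc[6]=?,scc[7]=3,scc[8]=?)
step 8: low=(low[0]=0,low[1]=1,low[2]=2,low[3]=3,low[4]=3,low[5]=?,low[6]=3,low[7]=7,low[8]=3); scc=(scc[0]=1,scc[1]=0,scc[2]=2,scc[3]=4,scc[4]=4,scc[5]=?,scc[6]=4,scc[7]=3,scc[8]=4)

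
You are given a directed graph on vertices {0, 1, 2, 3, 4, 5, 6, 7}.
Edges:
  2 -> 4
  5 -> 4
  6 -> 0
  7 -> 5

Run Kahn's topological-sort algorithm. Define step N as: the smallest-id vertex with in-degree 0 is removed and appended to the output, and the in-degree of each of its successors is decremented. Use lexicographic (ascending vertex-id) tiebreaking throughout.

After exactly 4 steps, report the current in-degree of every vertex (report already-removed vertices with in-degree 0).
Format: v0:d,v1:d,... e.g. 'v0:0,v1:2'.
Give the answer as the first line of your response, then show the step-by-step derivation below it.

v0:0,v1:0,v2:0,v3:0,v4:1,v5:1,v6:0,v7:0

step 1: output 1; order=[1]; indeg=(1,0,0,0,2,1,0,0)
step 2: output 2; order=[1,2]; indeg=(1,0,0,0,1,1,0,0)
step 3: output 3; order=[1,2,3]; indeg=(1,0,0,0,1,1,0,0)
step 4: output 6; order=[1,2,3,6]; indeg=(0,0,0,0,1,1,0,0)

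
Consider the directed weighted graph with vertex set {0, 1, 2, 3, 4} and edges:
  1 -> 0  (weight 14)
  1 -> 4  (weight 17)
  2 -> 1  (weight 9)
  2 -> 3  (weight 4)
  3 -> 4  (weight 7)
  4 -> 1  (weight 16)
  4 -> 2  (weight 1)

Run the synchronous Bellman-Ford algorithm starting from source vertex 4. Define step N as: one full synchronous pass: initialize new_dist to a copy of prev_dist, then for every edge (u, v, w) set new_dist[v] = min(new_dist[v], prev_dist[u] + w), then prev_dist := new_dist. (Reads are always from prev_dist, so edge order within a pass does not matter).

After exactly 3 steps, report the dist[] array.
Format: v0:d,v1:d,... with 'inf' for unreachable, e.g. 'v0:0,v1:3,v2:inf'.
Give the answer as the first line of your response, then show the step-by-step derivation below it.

v0:24,v1:10,v2:1,v3:5,v4:0

step 1: dist = v0:inf,v1:16,v2:1,v3:inf,v4:0
step 2: dist = v0:30,v1:10,v2:1,v3:5,v4:0
step 3: dist = v0:24,v1:10,v2:1,v3:5,v4:0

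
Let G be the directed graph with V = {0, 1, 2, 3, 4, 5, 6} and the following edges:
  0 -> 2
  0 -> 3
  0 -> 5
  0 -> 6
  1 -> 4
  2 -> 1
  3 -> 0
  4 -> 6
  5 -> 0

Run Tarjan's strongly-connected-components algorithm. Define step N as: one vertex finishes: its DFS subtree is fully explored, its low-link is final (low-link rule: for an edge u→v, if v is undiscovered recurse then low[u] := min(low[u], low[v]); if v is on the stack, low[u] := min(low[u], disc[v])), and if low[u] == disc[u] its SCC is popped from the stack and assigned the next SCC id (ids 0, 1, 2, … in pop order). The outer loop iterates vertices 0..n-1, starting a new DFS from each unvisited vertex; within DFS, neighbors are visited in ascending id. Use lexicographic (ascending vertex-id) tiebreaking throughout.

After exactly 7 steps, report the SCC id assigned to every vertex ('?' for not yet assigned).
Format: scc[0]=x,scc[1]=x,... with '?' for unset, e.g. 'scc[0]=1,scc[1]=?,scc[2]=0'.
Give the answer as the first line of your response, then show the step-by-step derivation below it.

scc[0]=4,scc[1]=2,scc[2]=3,scc[3]=4,scc[4]=1,scc[5]=4,scc[6]=0

step 1: low=(low[0]=0,low[1]=2,low[2]=1,low[3]=?,low[4]=3,low[5]=?,low[6]=4); scc=(scc[0]=?,scc[1]=?,scc[2]=?,scc[3]=?,scc[4]=?,scc[5]=?,scc[6]=0)
step 2: low=(low[0]=0,low[1]=2,low[2]=1,low[3]=?,low[4]=3,low[5]=?,low[6]=4); scc=(scc[0]=?,scc[1]=?,scc[2]=?,scc[3]=?,scc[4]=1,scc[5]=?,scc[6]=0)
step 3: low=(low[0]=0,low[1]=2,low[2]=1,low[3]=?,low[4]=3,low[5]=?,low[6]=4); scc=(scc[0]=?,scc[1]=2,scc[2]=?,scc[3]=?,scc[4]=1,scc[5]=?,scc[6]=0)
step 4: low=(low[0]=0,low[1]=2,low[2]=1,low[3]=?,low[4]=3,low[5]=?,low[6]=4); scc=(scc[0]=?,scc[1]=2,scc[2]=3,scc[3]=?,scc[4]=1,scc[5]=?,scc[6]=0)
step 5: low=(low[0]=0,low[1]=2,low[2]=1,low[3]=0,low[4]=3,low[5]=?,low[6]=4); scc=(scc[0]=?,scc[1]=2,scc[2]=3,scc[3]=?,scc[4]=1,scc[5]=?,scc[6]=0)
step 6: low=(low[0]=0,low[1]=2,low[2]=1,low[3]=0,low[4]=3,low[5]=0,low[6]=4); scc=(scc[0]=?,scc[1]=2,scc[2]=3,scc[3]=?,scc[4]=1,scc[5]=?,scc[6]=0)
step 7: low=(low[0]=0,low[1]=2,low[2]=1,low[3]=0,low[4]=3,low[5]=0,low[6]=4); scc=(scc[0]=4,scc[1]=2,scc[2]=3,scc[3]=4,scc[4]=1,scc[5]=4,scc[6]=0)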